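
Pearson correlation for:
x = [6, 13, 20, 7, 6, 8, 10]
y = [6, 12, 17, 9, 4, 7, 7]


n=7, Σx=70, Σy=62, Σxy=745, Σx²=854, Σy²=664
r = (7×745 - 70×62)/√((7×854 - 70²)(7×664 - 62²))
= 875/√(1078×804) = 875/√866712 ≈ 875/930.9737 ≈ 0.9399

r ≈ 0.9399


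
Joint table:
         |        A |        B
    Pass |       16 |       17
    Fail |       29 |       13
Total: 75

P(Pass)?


P(Pass) = (16+17)/75 = 33/75 = 11/25

P(Pass) = 11/25 ≈ 44.00%


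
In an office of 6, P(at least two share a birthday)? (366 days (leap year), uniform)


P(all different) = Π(366-i)/366 for i=0..5
= 0.959646
P(match) = 1 - 0.959646 = 0.040354

P ≈ 0.0404 ≈ 4.04%


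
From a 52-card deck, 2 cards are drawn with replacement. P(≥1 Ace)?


P(not a Ace) = 48/52 = 12/13
P(none in 2 draws) = (12/13)^2 = 144/169
P(≥1 Ace) = 1 - 144/169 = 25/169

P = 25/169 ≈ 14.79%


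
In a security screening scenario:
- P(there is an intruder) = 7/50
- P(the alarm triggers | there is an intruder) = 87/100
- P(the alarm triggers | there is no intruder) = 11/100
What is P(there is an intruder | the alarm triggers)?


Using Bayes' theorem:
P(A|B) = P(B|A)·P(A) / P(B)

P(the alarm triggers) = 87/100 × 7/50 + 11/100 × 43/50
= 609/5000 + 473/5000 = 541/2500

P(there is an intruder|the alarm triggers) = (609/5000) / (541/2500) = 609/1082

P(there is an intruder|the alarm triggers) = 609/1082 ≈ 56.28%


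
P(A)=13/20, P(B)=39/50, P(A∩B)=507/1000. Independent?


P(A)×P(B) = 507/1000
P(A∩B) = 507/1000
Equal ✓ → Independent

Yes, independent


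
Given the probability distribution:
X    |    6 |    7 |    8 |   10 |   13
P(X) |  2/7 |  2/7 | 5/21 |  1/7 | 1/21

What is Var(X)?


E[X] = 23/3
E[X²] = 433/7
Var(X) = E[X²] - (E[X])² = 433/7 - 529/9 = 194/63

Var(X) = 194/63 ≈ 3.0794


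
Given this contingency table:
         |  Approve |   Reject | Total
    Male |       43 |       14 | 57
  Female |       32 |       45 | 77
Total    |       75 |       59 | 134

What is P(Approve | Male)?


P(Approve | Male) = 43/(43+14) = 43/57

P(Approve|Male) = 43/57 ≈ 75.44%


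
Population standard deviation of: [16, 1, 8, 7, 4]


Mean = 36/5
  (16-36/5)²=1936/25
  (1-36/5)²=961/25
  (8-36/5)²=16/25
  (7-36/5)²=1/25
  (4-36/5)²=256/25
Σ(x-μ)² = 634/5
σ² = (634/5)/5 = 634/25

σ = √(634/25) ≈ 5.0359


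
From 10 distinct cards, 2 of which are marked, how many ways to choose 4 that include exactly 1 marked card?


Choose 1 of the 2 marked cards and 3 of the other 8 cards:
C(2,1)×C(8,3) = 2×56 = 112

112


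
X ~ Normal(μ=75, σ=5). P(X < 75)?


z = (75-75)/5 = 0.0
P(Z < 0.0) = 0.5000

P(X < 75) ≈ 0.5000


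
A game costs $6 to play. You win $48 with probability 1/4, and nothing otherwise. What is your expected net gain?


E[gain] = (48-6)×1/4 + (-6)×3/4
= 21/2 - 9/2 = 6

Expected net gain = $6 ≈ $6.00


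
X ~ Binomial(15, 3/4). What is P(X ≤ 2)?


P(X ≤ 2) = Σ P(X=i) for i=0..2
P(X=0) = 1/1073741824
P(X=1) = 45/1073741824
P(X=2) = 945/1073741824
Sum = 991/1073741824

P(X ≤ 2) = 991/1073741824 ≈ 0.00%


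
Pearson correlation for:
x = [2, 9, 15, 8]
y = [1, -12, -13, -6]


n=4, Σx=34, Σy=-30, Σxy=-349, Σx²=374, Σy²=350
r = (4×(-349) - 34×(-30))/√((4×374 - 34²)(4×350 - (-30)²))
= -376/√(340×500) = -376/√170000 ≈ -376/412.3106 ≈ -0.9119

r ≈ -0.9119


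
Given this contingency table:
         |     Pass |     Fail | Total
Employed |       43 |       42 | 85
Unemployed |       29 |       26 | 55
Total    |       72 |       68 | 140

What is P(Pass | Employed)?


P(Pass | Employed) = 43/(43+42) = 43/85

P(Pass|Employed) = 43/85 ≈ 50.59%


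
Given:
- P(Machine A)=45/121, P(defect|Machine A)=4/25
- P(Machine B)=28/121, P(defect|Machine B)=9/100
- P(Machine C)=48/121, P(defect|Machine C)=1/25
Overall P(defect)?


P(B) = Σ P(B|Aᵢ)×P(Aᵢ)
  4/25×45/121 = 36/605
  9/100×28/121 = 63/3025
  1/25×48/121 = 48/3025
Sum = 291/3025

P(defect) = 291/3025 ≈ 9.62%


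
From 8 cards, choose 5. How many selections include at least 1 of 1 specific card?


Complement: C(8,5) - C(7,5) = 56 - 21 = 35

35


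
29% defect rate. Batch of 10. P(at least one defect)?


P(all good) = (71/100)^10 = 3255243551009881201/100000000000000000000
P(≥1 defect) = 96744756448990118799/100000000000000000000

P = 96744756448990118799/100000000000000000000 ≈ 96.74%


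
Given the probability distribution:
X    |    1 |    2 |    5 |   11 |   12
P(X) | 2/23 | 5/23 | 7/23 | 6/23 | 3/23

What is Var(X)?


E[X] = 149/23
E[X²] = 1355/23
Var(X) = E[X²] - (E[X])² = 1355/23 - 22201/529 = 8964/529

Var(X) = 8964/529 ≈ 16.9452


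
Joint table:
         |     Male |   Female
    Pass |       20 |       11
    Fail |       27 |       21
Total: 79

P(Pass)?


P(Pass) = (20+11)/79 = 31/79

P(Pass) = 31/79 ≈ 39.24%


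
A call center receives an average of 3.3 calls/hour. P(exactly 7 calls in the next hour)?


Poisson(λ=3.3): P(X=7) = e^(-λ)×λ^k/k!
= e^(-3.3) × 3.3^7 / 7!
≈ 0.0368831674 × 4261.8442977 / 5040 ≈ 0.031189

P(X=7) ≈ 0.031189 ≈ 3.12%


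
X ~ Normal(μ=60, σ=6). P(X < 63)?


z = (63-60)/6 = 0.5
P(Z < 0.5) = 0.6915

P(X < 63) ≈ 0.6915


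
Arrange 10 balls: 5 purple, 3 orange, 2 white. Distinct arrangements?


10!/(5!×3!×2!) = 2520

2520


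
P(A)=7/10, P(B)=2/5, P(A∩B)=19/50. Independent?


P(A)×P(B) = 7/25
P(A∩B) = 19/50
Not equal → NOT independent

No, not independent


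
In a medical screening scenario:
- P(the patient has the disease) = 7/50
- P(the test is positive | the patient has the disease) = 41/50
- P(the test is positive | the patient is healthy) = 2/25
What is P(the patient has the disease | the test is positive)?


Using Bayes' theorem:
P(A|B) = P(B|A)·P(A) / P(B)

P(the test is positive) = 41/50 × 7/50 + 2/25 × 43/50
= 287/2500 + 43/625 = 459/2500

P(the patient has the disease|the test is positive) = (287/2500) / (459/2500) = 287/459

P(the patient has the disease|the test is positive) = 287/459 ≈ 62.53%


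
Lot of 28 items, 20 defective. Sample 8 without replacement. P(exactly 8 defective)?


Hypergeometric: C(20,8)×C(8,0)/C(28,8)
= 125970×1/3108105 = 646/15939

P(X=8) = 646/15939 ≈ 4.05%


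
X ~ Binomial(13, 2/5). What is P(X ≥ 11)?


P(X ≥ 11) = Σ P(X=i) for i=11..13
P(X=11) = 1437696/1220703125
P(X=12) = 159744/1220703125
P(X=13) = 8192/1220703125
Sum = 1605632/1220703125

P(X ≥ 11) = 1605632/1220703125 ≈ 0.13%


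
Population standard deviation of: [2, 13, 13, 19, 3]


Mean = 50/5 = 10
  (2-10)²=64
  (13-10)²=9
  (13-10)²=9
  (19-10)²=81
  (3-10)²=49
Σ(x-μ)² = 212
σ² = 212/5

σ = √(212/5) ≈ 6.5115


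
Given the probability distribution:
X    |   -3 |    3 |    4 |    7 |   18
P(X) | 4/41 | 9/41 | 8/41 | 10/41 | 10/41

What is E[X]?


E[X] = Σ x·P(X=x)
= (-3)×(4/41) + (3)×(9/41) + (4)×(8/41) + (7)×(10/41) + (18)×(10/41)
= 297/41

E[X] = 297/41


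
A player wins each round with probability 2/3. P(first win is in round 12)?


Geometric: P(X=12) = (1-p)^(k-1)×p = (1/3)^11×2/3 = 2/531441

P(X=12) = 2/531441 ≈ 0.00%


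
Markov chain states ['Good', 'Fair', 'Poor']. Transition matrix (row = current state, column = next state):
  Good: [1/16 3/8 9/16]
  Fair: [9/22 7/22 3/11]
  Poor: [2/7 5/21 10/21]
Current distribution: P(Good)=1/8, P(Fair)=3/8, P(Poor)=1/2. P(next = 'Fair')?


P(next=Fair) = Σᵢ P(now=i)×P(i→Fair)
= 1/8×3/8 + 3/8×7/22 + 1/2×5/21
= 3/64 + 21/176 + 5/42 = 4217/14784

P = 4217/14784 ≈ 0.2852


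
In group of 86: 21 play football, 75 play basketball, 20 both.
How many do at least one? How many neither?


|A∪B| = 21+75-20 = 76
Neither = 86-76 = 10

At least one: 76; Neither: 10


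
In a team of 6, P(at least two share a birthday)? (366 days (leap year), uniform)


P(all different) = Π(366-i)/366 for i=0..5
= 0.959646
P(match) = 1 - 0.959646 = 0.040354

P ≈ 0.0404 ≈ 4.04%


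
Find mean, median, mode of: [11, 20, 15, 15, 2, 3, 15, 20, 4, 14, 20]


Sorted: [2, 3, 4, 11, 14, 15, 15, 15, 20, 20, 20]
Mean = 139/11
Median = 15
Freq: {11: 1, 20: 3, 15: 3, 2: 1, 3: 1, 4: 1, 14: 1}
Mode: [15, 20]

Mean=139/11, Median=15, Mode=[15, 20]


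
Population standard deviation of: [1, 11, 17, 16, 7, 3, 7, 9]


Mean = 71/8
  (1-71/8)²=3969/64
  (11-71/8)²=289/64
  (17-71/8)²=4225/64
  (16-71/8)²=3249/64
  (7-71/8)²=225/64
  (3-71/8)²=2209/64
  (7-71/8)²=225/64
  (9-71/8)²=1/64
Σ(x-μ)² = 1799/8
σ² = (1799/8)/8 = 1799/64

σ = √(1799/64) ≈ 5.3018


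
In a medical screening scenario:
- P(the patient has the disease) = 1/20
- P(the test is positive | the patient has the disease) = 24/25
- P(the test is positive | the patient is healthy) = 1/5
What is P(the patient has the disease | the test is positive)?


Using Bayes' theorem:
P(A|B) = P(B|A)·P(A) / P(B)

P(the test is positive) = 24/25 × 1/20 + 1/5 × 19/20
= 6/125 + 19/100 = 119/500

P(the patient has the disease|the test is positive) = (6/125) / (119/500) = 24/119

P(the patient has the disease|the test is positive) = 24/119 ≈ 20.17%


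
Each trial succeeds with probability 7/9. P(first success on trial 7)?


Geometric: P(X=7) = (1-p)^(k-1)×p = (2/9)^6×7/9 = 448/4782969

P(X=7) = 448/4782969 ≈ 0.01%


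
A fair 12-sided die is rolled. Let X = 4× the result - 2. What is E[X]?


E[die] = (1+12)/2 = 13/2
E[X] = 4×13/2 - 2 = 24

E[X] = 24


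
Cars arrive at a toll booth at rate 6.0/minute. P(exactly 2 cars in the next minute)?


Poisson(λ=6.0): P(X=2) = e^(-λ)×λ^k/k!
= e^(-6.0) × 6.0^2 / 2!
≈ 0.002478752177 × 36 / 2 ≈ 0.044618

P(X=2) ≈ 0.044618 ≈ 4.46%


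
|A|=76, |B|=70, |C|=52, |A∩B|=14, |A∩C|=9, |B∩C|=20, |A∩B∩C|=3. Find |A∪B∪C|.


|A∪B∪C| = 76+70+52-14-9-20+3 = 158

|A∪B∪C| = 158


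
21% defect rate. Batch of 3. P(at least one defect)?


P(all good) = (79/100)^3 = 493039/1000000
P(≥1 defect) = 506961/1000000

P = 506961/1000000 ≈ 50.70%


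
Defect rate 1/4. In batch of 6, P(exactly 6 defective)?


Binomial: P(X=6) = C(6,6)×p^6×(1-p)^0
= 1 × 1/4096 × 1 = 1/4096

P(X=6) = 1/4096 ≈ 0.02%


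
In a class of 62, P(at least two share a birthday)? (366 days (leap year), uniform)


P(all different) = Π(366-i)/366 for i=0..61
= 0.004156
P(match) = 1 - 0.004156 = 0.995844

P ≈ 0.9958 ≈ 99.58%


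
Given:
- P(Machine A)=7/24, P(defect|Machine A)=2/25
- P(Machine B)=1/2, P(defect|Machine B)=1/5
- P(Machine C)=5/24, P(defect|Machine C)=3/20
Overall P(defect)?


P(B) = Σ P(B|Aᵢ)×P(Aᵢ)
  2/25×7/24 = 7/300
  1/5×1/2 = 1/10
  3/20×5/24 = 1/32
Sum = 371/2400

P(defect) = 371/2400 ≈ 15.46%


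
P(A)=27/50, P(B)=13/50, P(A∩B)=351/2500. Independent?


P(A)×P(B) = 351/2500
P(A∩B) = 351/2500
Equal ✓ → Independent

Yes, independent


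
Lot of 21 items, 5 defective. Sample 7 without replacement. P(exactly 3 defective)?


Hypergeometric: C(5,3)×C(16,4)/C(21,7)
= 10×1820/116280 = 455/2907

P(X=3) = 455/2907 ≈ 15.65%


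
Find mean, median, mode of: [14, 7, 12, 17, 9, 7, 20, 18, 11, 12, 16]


Sorted: [7, 7, 9, 11, 12, 12, 14, 16, 17, 18, 20]
Mean = 143/11 = 13
Median = 12
Freq: {14: 1, 7: 2, 12: 2, 17: 1, 9: 1, 20: 1, 18: 1, 11: 1, 16: 1}
Mode: [7, 12]

Mean=13, Median=12, Mode=[7, 12]


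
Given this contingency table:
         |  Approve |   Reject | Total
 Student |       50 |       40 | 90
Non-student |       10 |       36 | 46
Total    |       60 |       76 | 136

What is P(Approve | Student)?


P(Approve | Student) = 50/(50+40) = 50/90 = 5/9

P(Approve|Student) = 5/9 ≈ 55.56%


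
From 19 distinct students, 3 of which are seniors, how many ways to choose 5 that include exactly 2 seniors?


Choose 2 of the 3 seniors and 3 of the other 16 students:
C(3,2)×C(16,3) = 3×560 = 1680

1680


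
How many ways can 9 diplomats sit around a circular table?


Circular arrangements of 9 distinct objects: fix one position to break rotational symmetry.
(n-1)! = 8! = 40320

40320


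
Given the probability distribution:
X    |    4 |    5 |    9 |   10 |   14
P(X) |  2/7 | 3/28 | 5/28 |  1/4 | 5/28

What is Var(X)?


E[X] = 58/7
E[X²] = 572/7
Var(X) = E[X²] - (E[X])² = 572/7 - 3364/49 = 640/49

Var(X) = 640/49 ≈ 13.0612


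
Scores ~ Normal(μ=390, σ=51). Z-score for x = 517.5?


z = (x - μ)/σ = (517.5 - 390)/51 = 2.5

z = 2.5


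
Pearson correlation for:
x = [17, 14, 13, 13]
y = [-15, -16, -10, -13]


n=4, Σx=57, Σy=-54, Σxy=-778, Σx²=823, Σy²=750
r = (4×(-778) - 57×(-54))/√((4×823 - 57²)(4×750 - (-54)²))
= -34/√(43×84) = -34/√3612 ≈ -34/60.0999 ≈ -0.5657

r ≈ -0.5657


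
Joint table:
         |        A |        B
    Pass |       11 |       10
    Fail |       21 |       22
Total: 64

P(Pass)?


P(Pass) = (11+10)/64 = 21/64

P(Pass) = 21/64 ≈ 32.81%


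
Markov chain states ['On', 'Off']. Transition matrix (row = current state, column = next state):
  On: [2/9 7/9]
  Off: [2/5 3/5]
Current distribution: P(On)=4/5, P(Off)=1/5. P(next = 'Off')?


P(next=Off) = Σᵢ P(now=i)×P(i→Off)
= 4/5×7/9 + 1/5×3/5
= 28/45 + 3/25 = 167/225

P = 167/225 ≈ 0.7422


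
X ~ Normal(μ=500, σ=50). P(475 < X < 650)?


z₁=(475-500)/50=-0.5, z₂=(650-500)/50=3.0
P = Φ(3.0) - Φ(-0.5) = 0.998650 - 0.308538 = 0.690112 ≈ 0.6901

P(475 < X < 650) ≈ 0.6901


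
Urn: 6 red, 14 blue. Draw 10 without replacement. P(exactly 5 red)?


Hypergeometric: C(6,5)×C(14,5)/C(20,10)
= 6×2002/184756 = 21/323

P(X=5) = 21/323 ≈ 6.50%


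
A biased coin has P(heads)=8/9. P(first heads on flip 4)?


Geometric: P(X=4) = (1-p)^(k-1)×p = (1/9)^3×8/9 = 8/6561

P(X=4) = 8/6561 ≈ 0.12%


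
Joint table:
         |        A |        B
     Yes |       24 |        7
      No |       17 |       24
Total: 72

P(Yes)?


P(Yes) = (24+7)/72 = 31/72

P(Yes) = 31/72 ≈ 43.06%


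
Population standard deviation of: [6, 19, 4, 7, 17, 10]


Mean = 63/6 = 21/2
  (6-21/2)²=81/4
  (19-21/2)²=289/4
  (4-21/2)²=169/4
  (7-21/2)²=49/4
  (17-21/2)²=169/4
  (10-21/2)²=1/4
Σ(x-μ)² = 379/2
σ² = (379/2)/6 = 379/12

σ = √(379/12) ≈ 5.6199


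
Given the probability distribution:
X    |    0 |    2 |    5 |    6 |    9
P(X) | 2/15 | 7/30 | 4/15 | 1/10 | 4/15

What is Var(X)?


E[X] = 24/5
E[X²] = 164/5
Var(X) = E[X²] - (E[X])² = 164/5 - 576/25 = 244/25

Var(X) = 244/25 ≈ 9.7600


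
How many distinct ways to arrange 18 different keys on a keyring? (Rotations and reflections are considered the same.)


Free circular arrangements: rotations and reflections both identified.
(n-1)!/2 = 17!/2 = 355687428096000/2 = 177843714048000

177843714048000


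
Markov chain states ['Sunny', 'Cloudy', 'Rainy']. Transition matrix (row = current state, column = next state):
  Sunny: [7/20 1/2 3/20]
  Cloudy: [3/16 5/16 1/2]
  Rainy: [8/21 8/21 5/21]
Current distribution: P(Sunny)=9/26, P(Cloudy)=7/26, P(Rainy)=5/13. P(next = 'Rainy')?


P(next=Rainy) = Σᵢ P(now=i)×P(i→Rainy)
= 9/26×3/20 + 7/26×1/2 + 5/13×5/21
= 27/520 + 7/52 + 25/273 = 3037/10920

P = 3037/10920 ≈ 0.2781


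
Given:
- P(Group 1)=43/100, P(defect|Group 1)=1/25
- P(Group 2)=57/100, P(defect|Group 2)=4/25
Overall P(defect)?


P(B) = Σ P(B|Aᵢ)×P(Aᵢ)
  1/25×43/100 = 43/2500
  4/25×57/100 = 57/625
Sum = 271/2500

P(defect) = 271/2500 ≈ 10.84%


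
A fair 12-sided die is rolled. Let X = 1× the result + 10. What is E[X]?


E[die] = (1+12)/2 = 13/2
E[X] = 1×13/2 + 10 = 33/2

E[X] = 33/2


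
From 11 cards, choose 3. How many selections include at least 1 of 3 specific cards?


Complement: C(11,3) - C(8,3) = 165 - 56 = 109

109


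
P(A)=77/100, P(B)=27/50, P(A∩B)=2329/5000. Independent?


P(A)×P(B) = 2079/5000
P(A∩B) = 2329/5000
Not equal → NOT independent

No, not independent


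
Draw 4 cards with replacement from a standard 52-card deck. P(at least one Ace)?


P(not a Ace) = 48/52 = 12/13
P(none in 4 draws) = (12/13)^4 = 20736/28561
P(≥1 Ace) = 1 - 20736/28561 = 7825/28561

P = 7825/28561 ≈ 27.40%


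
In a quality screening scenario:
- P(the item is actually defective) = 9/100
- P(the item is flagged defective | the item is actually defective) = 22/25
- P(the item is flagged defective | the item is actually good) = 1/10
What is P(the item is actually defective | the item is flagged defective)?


Using Bayes' theorem:
P(A|B) = P(B|A)·P(A) / P(B)

P(the item is flagged defective) = 22/25 × 9/100 + 1/10 × 91/100
= 99/1250 + 91/1000 = 851/5000

P(the item is actually defective|the item is flagged defective) = (99/1250) / (851/5000) = 396/851

P(the item is actually defective|the item is flagged defective) = 396/851 ≈ 46.53%


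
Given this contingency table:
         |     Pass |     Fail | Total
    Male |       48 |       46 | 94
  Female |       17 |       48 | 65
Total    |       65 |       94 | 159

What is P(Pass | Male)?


P(Pass | Male) = 48/(48+46) = 48/94 = 24/47

P(Pass|Male) = 24/47 ≈ 51.06%


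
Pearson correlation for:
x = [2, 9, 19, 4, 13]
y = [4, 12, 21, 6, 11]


n=5, Σx=47, Σy=54, Σxy=682, Σx²=631, Σy²=758
r = (5×682 - 47×54)/√((5×631 - 47²)(5×758 - 54²))
= 872/√(946×874) = 872/√826804 ≈ 872/909.2876 ≈ 0.9590

r ≈ 0.9590


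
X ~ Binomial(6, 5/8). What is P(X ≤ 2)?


P(X ≤ 2) = Σ P(X=i) for i=0..2
P(X=0) = 729/262144
P(X=1) = 3645/131072
P(X=2) = 30375/262144
Sum = 19197/131072

P(X ≤ 2) = 19197/131072 ≈ 14.65%


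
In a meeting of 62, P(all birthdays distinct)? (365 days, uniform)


P(all different) = Π(365-i)/365 for i=0..61
= (365/365)×(364/365)×...×(304/365)
= 0.004090

P ≈ 0.0041 ≈ 0.41%


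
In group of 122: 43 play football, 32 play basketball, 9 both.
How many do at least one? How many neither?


|A∪B| = 43+32-9 = 66
Neither = 122-66 = 56

At least one: 66; Neither: 56


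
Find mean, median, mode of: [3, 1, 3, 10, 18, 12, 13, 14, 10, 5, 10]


Sorted: [1, 3, 3, 5, 10, 10, 10, 12, 13, 14, 18]
Mean = 99/11 = 9
Median = 10
Freq: {3: 2, 1: 1, 10: 3, 18: 1, 12: 1, 13: 1, 14: 1, 5: 1}
Mode: [10]

Mean=9, Median=10, Mode=10


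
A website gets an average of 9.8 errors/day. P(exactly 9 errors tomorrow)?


Poisson(λ=9.8): P(X=9) = e^(-λ)×λ^k/k!
= e^(-9.8) × 9.8^9 / 9!
≈ 5.545159943e-05 × 833747762.13 / 362880 ≈ 0.127405

P(X=9) ≈ 0.127405 ≈ 12.74%


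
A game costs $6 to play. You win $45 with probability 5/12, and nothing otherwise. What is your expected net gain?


E[gain] = (45-6)×5/12 + (-6)×7/12
= 65/4 - 7/2 = 51/4

Expected net gain = $51/4 ≈ $12.75


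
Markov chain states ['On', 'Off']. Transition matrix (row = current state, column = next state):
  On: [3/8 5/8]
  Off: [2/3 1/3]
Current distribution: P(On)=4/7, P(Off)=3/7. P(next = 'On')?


P(next=On) = Σᵢ P(now=i)×P(i→On)
= 4/7×3/8 + 3/7×2/3
= 3/14 + 2/7 = 1/2

P = 1/2 ≈ 0.5000


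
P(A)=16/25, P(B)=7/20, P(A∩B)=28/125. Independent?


P(A)×P(B) = 28/125
P(A∩B) = 28/125
Equal ✓ → Independent

Yes, independent


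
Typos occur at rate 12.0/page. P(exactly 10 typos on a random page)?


Poisson(λ=12.0): P(X=10) = e^(-λ)×λ^k/k!
= e^(-12.0) × 12.0^10 / 10!
≈ 6.144212353e-06 × 61917364224 / 3628800 ≈ 0.104837

P(X=10) ≈ 0.104837 ≈ 10.48%


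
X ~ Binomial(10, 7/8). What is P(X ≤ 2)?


P(X ≤ 2) = Σ P(X=i) for i=0..2
P(X=0) = 1/1073741824
P(X=1) = 35/536870912
P(X=2) = 2205/1073741824
Sum = 569/268435456

P(X ≤ 2) = 569/268435456 ≈ 0.00%


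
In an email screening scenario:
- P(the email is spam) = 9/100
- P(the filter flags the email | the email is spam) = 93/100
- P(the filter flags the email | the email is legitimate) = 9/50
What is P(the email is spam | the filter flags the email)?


Using Bayes' theorem:
P(A|B) = P(B|A)·P(A) / P(B)

P(the filter flags the email) = 93/100 × 9/100 + 9/50 × 91/100
= 837/10000 + 819/5000 = 99/400

P(the email is spam|the filter flags the email) = (837/10000) / (99/400) = 93/275

P(the email is spam|the filter flags the email) = 93/275 ≈ 33.82%


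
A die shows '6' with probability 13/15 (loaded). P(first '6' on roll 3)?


Geometric: P(X=3) = (1-p)^(k-1)×p = (2/15)^2×13/15 = 52/3375

P(X=3) = 52/3375 ≈ 1.54%


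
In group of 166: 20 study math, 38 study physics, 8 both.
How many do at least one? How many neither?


|A∪B| = 20+38-8 = 50
Neither = 166-50 = 116

At least one: 50; Neither: 116


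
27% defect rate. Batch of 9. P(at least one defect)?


P(all good) = (73/100)^9 = 58871586708267913/1000000000000000000
P(≥1 defect) = 941128413291732087/1000000000000000000

P = 941128413291732087/1000000000000000000 ≈ 94.11%


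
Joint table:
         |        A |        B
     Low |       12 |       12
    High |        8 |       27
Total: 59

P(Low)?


P(Low) = (12+12)/59 = 24/59

P(Low) = 24/59 ≈ 40.68%


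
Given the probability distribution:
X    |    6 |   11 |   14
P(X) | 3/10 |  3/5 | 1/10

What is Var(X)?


E[X] = 49/5
E[X²] = 103
Var(X) = E[X²] - (E[X])² = 103 - 2401/25 = 174/25

Var(X) = 174/25 ≈ 6.9600


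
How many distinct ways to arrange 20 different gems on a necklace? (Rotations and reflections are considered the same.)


Free circular arrangements: rotations and reflections both identified.
(n-1)!/2 = 19!/2 = 121645100408832000/2 = 60822550204416000

60822550204416000


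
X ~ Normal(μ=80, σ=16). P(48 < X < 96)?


z₁=(48-80)/16=-2.0, z₂=(96-80)/16=1.0
P = Φ(1.0) - Φ(-2.0) = 0.841345 - 0.022750 = 0.818595 ≈ 0.8186

P(48 < X < 96) ≈ 0.8186


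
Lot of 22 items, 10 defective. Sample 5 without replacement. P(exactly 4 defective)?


Hypergeometric: C(10,4)×C(12,1)/C(22,5)
= 210×12/26334 = 20/209

P(X=4) = 20/209 ≈ 9.57%


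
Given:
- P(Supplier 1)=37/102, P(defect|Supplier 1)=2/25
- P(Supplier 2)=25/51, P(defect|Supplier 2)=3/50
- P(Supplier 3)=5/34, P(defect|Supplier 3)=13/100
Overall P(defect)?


P(B) = Σ P(B|Aᵢ)×P(Aᵢ)
  2/25×37/102 = 37/1275
  3/50×25/51 = 1/34
  13/100×5/34 = 13/680
Sum = 791/10200

P(defect) = 791/10200 ≈ 7.75%


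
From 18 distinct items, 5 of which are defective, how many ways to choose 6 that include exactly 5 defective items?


Choose 5 of the 5 defective items and 1 of the other 13 items:
C(5,5)×C(13,1) = 1×13 = 13

13


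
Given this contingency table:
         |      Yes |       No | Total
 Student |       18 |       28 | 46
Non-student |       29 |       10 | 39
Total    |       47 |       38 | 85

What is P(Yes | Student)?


P(Yes | Student) = 18/(18+28) = 18/46 = 9/23

P(Yes|Student) = 9/23 ≈ 39.13%


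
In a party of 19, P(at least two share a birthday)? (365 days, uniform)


P(all different) = Π(365-i)/365 for i=0..18
= 0.620881
P(match) = 1 - 0.620881 = 0.379119

P ≈ 0.3791 ≈ 37.91%


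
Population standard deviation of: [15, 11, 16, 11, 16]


Mean = 69/5
  (15-69/5)²=36/25
  (11-69/5)²=196/25
  (16-69/5)²=121/25
  (11-69/5)²=196/25
  (16-69/5)²=121/25
Σ(x-μ)² = 134/5
σ² = (134/5)/5 = 134/25

σ = √(134/25) ≈ 2.3152


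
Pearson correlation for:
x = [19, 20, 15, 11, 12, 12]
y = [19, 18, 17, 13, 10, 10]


n=6, Σx=89, Σy=87, Σxy=1359, Σx²=1395, Σy²=1343
r = (6×1359 - 89×87)/√((6×1395 - 89²)(6×1343 - 87²))
= 411/√(449×489) = 411/√219561 ≈ 411/468.5734 ≈ 0.8771

r ≈ 0.8771


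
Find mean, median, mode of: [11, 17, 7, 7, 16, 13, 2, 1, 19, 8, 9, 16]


Sorted: [1, 2, 7, 7, 8, 9, 11, 13, 16, 16, 17, 19]
Mean = 126/12 = 21/2
Median = 10
Freq: {11: 1, 17: 1, 7: 2, 16: 2, 13: 1, 2: 1, 1: 1, 19: 1, 8: 1, 9: 1}
Mode: [7, 16]

Mean=21/2, Median=10, Mode=[7, 16]


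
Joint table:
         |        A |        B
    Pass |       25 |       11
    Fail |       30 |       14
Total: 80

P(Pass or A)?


P(Pass∨A) = P(Pass) + P(A) - P(Pass∧A)
= (36 + 55 - 25)/80 = 66/80 = 33/40

P = 33/40 ≈ 82.50%


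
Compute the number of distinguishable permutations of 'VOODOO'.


Letters: 6, freq: {'V': 1, 'O': 4, 'D': 1}
6!/(1!×4!×1!) = 720/24 = 30

30


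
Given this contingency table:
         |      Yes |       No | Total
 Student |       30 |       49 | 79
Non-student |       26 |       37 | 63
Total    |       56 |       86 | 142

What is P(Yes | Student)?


P(Yes | Student) = 30/(30+49) = 30/79

P(Yes|Student) = 30/79 ≈ 37.97%


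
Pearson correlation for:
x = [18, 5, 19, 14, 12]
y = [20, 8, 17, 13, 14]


n=5, Σx=68, Σy=72, Σxy=1073, Σx²=1050, Σy²=1118
r = (5×1073 - 68×72)/√((5×1050 - 68²)(5×1118 - 72²))
= 469/√(626×406) = 469/√254156 ≈ 469/504.1389 ≈ 0.9303

r ≈ 0.9303


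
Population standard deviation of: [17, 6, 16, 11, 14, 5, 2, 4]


Mean = 75/8
  (17-75/8)²=3721/64
  (6-75/8)²=729/64
  (16-75/8)²=2809/64
  (11-75/8)²=169/64
  (14-75/8)²=1369/64
  (5-75/8)²=1225/64
  (2-75/8)²=3481/64
  (4-75/8)²=1849/64
Σ(x-μ)² = 1919/8
σ² = (1919/8)/8 = 1919/64

σ = √(1919/64) ≈ 5.4758


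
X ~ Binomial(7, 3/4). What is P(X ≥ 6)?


P(X ≥ 6) = Σ P(X=i) for i=6..7
P(X=6) = 5103/16384
P(X=7) = 2187/16384
Sum = 3645/8192

P(X ≥ 6) = 3645/8192 ≈ 44.49%


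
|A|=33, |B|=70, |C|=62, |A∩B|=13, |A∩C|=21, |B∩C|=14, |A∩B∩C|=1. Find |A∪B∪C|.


|A∪B∪C| = 33+70+62-13-21-14+1 = 118

|A∪B∪C| = 118


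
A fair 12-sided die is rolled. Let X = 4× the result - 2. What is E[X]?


E[die] = (1+12)/2 = 13/2
E[X] = 4×13/2 - 2 = 24

E[X] = 24


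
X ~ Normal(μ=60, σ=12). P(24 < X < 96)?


z₁=(24-60)/12=-3.0, z₂=(96-60)/12=3.0
P = Φ(3.0) - Φ(-3.0) = 0.998650 - 0.001350 = 0.997300 ≈ 0.9973

P(24 < X < 96) ≈ 0.9973


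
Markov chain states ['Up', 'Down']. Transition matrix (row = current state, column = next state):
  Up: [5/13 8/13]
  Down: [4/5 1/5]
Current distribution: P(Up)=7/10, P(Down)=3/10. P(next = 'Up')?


P(next=Up) = Σᵢ P(now=i)×P(i→Up)
= 7/10×5/13 + 3/10×4/5
= 7/26 + 6/25 = 331/650

P = 331/650 ≈ 0.5092


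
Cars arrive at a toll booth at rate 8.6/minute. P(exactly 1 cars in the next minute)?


Poisson(λ=8.6): P(X=1) = e^(-λ)×λ^k/k!
= e^(-8.6) × 8.6^1 / 1!
≈ 0.0001841057937 × 8.6 / 1 ≈ 0.001583

P(X=1) ≈ 0.001583 ≈ 0.16%


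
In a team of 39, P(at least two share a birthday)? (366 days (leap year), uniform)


P(all different) = Π(366-i)/366 for i=0..38
= 0.122510
P(match) = 1 - 0.122510 = 0.877490

P ≈ 0.8775 ≈ 87.75%


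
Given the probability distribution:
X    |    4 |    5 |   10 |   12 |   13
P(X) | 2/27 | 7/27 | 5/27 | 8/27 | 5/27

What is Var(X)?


E[X] = 254/27
E[X²] = 2704/27
Var(X) = E[X²] - (E[X])² = 2704/27 - 64516/729 = 8492/729

Var(X) = 8492/729 ≈ 11.6488


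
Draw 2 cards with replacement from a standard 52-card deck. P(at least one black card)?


P(not a black card) = 26/52 = 1/2
P(none in 2 draws) = (1/2)^2 = 1/4
P(≥1 black card) = 1 - 1/4 = 3/4

P = 3/4 ≈ 75.00%


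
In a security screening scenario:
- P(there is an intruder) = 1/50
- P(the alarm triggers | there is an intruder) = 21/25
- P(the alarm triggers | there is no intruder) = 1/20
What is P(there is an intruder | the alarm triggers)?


Using Bayes' theorem:
P(A|B) = P(B|A)·P(A) / P(B)

P(the alarm triggers) = 21/25 × 1/50 + 1/20 × 49/50
= 21/1250 + 49/1000 = 329/5000

P(there is an intruder|the alarm triggers) = (21/1250) / (329/5000) = 12/47

P(there is an intruder|the alarm triggers) = 12/47 ≈ 25.53%


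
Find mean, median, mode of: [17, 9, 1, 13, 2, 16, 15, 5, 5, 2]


Sorted: [1, 2, 2, 5, 5, 9, 13, 15, 16, 17]
Mean = 85/10 = 17/2
Median = 7
Freq: {17: 1, 9: 1, 1: 1, 13: 1, 2: 2, 16: 1, 15: 1, 5: 2}
Mode: [2, 5]

Mean=17/2, Median=7, Mode=[2, 5]


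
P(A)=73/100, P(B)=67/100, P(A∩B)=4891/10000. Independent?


P(A)×P(B) = 4891/10000
P(A∩B) = 4891/10000
Equal ✓ → Independent

Yes, independent


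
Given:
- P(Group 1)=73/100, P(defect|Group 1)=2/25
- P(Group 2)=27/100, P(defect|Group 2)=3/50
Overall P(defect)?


P(B) = Σ P(B|Aᵢ)×P(Aᵢ)
  2/25×73/100 = 73/1250
  3/50×27/100 = 81/5000
Sum = 373/5000

P(defect) = 373/5000 ≈ 7.46%


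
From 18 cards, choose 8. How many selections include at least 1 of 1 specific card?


Complement: C(18,8) - C(17,8) = 43758 - 24310 = 19448

19448


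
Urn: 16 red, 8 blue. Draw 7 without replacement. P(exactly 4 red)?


Hypergeometric: C(16,4)×C(8,3)/C(24,7)
= 1820×56/346104 = 12740/43263

P(X=4) = 12740/43263 ≈ 29.45%


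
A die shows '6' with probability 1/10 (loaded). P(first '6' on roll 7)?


Geometric: P(X=7) = (1-p)^(k-1)×p = (9/10)^6×1/10 = 531441/10000000

P(X=7) = 531441/10000000 ≈ 5.31%


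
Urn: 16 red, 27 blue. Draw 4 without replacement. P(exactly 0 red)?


Hypergeometric: C(16,0)×C(27,4)/C(43,4)
= 1×17550/123410 = 1755/12341

P(X=0) = 1755/12341 ≈ 14.22%


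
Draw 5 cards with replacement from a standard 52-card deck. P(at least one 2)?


P(not a 2) = 48/52 = 12/13
P(none in 5 draws) = (12/13)^5 = 248832/371293
P(≥1 2) = 1 - 248832/371293 = 122461/371293

P = 122461/371293 ≈ 32.98%


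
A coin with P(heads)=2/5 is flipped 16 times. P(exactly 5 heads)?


Binomial: P(X=5) = C(16,5)×p^5×(1-p)^11
= 4368 × 32/3125 × 177147/48828125 = 24760899072/152587890625

P(X=5) = 24760899072/152587890625 ≈ 16.23%


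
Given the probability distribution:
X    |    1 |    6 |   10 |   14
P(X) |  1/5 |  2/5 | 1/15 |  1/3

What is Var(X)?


E[X] = 119/15
E[X²] = 433/5
Var(X) = E[X²] - (E[X])² = 433/5 - 14161/225 = 5324/225

Var(X) = 5324/225 ≈ 23.6622


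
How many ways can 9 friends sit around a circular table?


Circular arrangements of 9 distinct objects: fix one position to break rotational symmetry.
(n-1)! = 8! = 40320

40320


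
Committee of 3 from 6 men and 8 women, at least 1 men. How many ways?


Count by #men:
  1M,2W: C(6,1)×C(8,2)=168
  2M,1W: C(6,2)×C(8,1)=120
  3M,0W: C(6,3)×C(8,0)=20
Total = 308

308


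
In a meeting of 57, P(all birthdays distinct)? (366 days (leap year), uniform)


P(all different) = Π(366-i)/366 for i=0..56
= (366/366)×(365/366)×...×(310/366)
= 0.010010

P ≈ 0.0100 ≈ 1.00%


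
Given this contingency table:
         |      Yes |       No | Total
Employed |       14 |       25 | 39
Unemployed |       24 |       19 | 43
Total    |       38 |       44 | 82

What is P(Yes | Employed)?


P(Yes | Employed) = 14/(14+25) = 14/39

P(Yes|Employed) = 14/39 ≈ 35.90%


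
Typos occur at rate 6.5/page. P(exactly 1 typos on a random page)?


Poisson(λ=6.5): P(X=1) = e^(-λ)×λ^k/k!
= e^(-6.5) × 6.5^1 / 1!
≈ 0.001503439193 × 6.5 / 1 ≈ 0.009772

P(X=1) ≈ 0.009772 ≈ 0.98%


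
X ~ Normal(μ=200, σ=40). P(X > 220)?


z = (220-200)/40 = 0.5
P(X > 220) = 1 - P(Z ≤ 0.5) = 1 - 0.6915 = 0.3085

P(X > 220) ≈ 0.3085


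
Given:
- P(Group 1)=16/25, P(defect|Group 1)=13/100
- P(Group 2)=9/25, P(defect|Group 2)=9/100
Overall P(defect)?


P(B) = Σ P(B|Aᵢ)×P(Aᵢ)
  13/100×16/25 = 52/625
  9/100×9/25 = 81/2500
Sum = 289/2500

P(defect) = 289/2500 ≈ 11.56%


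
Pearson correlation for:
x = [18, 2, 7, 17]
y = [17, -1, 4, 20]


n=4, Σx=44, Σy=40, Σxy=672, Σx²=666, Σy²=706
r = (4×672 - 44×40)/√((4×666 - 44²)(4×706 - 40²))
= 928/√(728×1224) = 928/√891072 ≈ 928/943.9661 ≈ 0.9831

r ≈ 0.9831


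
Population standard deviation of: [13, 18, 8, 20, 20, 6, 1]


Mean = 86/7
  (13-86/7)²=25/49
  (18-86/7)²=1600/49
  (8-86/7)²=900/49
  (20-86/7)²=2916/49
  (20-86/7)²=2916/49
  (6-86/7)²=1936/49
  (1-86/7)²=6241/49
Σ(x-μ)² = 2362/7
σ² = (2362/7)/7 = 2362/49

σ = √(2362/49) ≈ 6.9429


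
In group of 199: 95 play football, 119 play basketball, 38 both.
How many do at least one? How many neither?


|A∪B| = 95+119-38 = 176
Neither = 199-176 = 23

At least one: 176; Neither: 23


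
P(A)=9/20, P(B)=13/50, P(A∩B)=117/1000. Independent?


P(A)×P(B) = 117/1000
P(A∩B) = 117/1000
Equal ✓ → Independent

Yes, independent


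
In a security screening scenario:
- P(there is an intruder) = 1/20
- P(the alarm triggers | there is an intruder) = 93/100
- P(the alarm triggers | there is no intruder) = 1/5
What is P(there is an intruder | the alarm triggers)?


Using Bayes' theorem:
P(A|B) = P(B|A)·P(A) / P(B)

P(the alarm triggers) = 93/100 × 1/20 + 1/5 × 19/20
= 93/2000 + 19/100 = 473/2000

P(there is an intruder|the alarm triggers) = (93/2000) / (473/2000) = 93/473

P(there is an intruder|the alarm triggers) = 93/473 ≈ 19.66%


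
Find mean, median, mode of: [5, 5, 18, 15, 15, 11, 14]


Sorted: [5, 5, 11, 14, 15, 15, 18]
Mean = 83/7
Median = 14
Freq: {5: 2, 18: 1, 15: 2, 11: 1, 14: 1}
Mode: [5, 15]

Mean=83/7, Median=14, Mode=[5, 15]


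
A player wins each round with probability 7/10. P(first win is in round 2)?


Geometric: P(X=2) = (1-p)^(k-1)×p = (3/10)^1×7/10 = 21/100

P(X=2) = 21/100 ≈ 21.00%


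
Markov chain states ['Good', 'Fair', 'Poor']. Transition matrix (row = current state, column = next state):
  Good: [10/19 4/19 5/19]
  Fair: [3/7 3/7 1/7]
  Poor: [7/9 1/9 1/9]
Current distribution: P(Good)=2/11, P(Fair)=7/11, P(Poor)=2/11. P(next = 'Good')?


P(next=Good) = Σᵢ P(now=i)×P(i→Good)
= 2/11×10/19 + 7/11×3/7 + 2/11×7/9
= 20/209 + 3/11 + 14/99 = 959/1881

P = 959/1881 ≈ 0.5098


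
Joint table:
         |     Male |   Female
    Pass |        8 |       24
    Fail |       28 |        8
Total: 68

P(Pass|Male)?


P(Pass|Male) = 8/(8+28) = 8/36 = 2/9

P = 2/9 ≈ 22.22%


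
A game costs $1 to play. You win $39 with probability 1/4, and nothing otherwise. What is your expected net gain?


E[gain] = (39-1)×1/4 + (-1)×3/4
= 19/2 - 3/4 = 35/4

Expected net gain = $35/4 ≈ $8.75


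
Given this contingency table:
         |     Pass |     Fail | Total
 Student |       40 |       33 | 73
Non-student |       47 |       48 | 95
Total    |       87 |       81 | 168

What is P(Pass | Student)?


P(Pass | Student) = 40/(40+33) = 40/73

P(Pass|Student) = 40/73 ≈ 54.79%


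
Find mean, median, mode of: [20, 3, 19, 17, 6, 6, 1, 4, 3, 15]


Sorted: [1, 3, 3, 4, 6, 6, 15, 17, 19, 20]
Mean = 94/10 = 47/5
Median = 6
Freq: {20: 1, 3: 2, 19: 1, 17: 1, 6: 2, 1: 1, 4: 1, 15: 1}
Mode: [3, 6]

Mean=47/5, Median=6, Mode=[3, 6]


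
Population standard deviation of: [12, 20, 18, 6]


Mean = 56/4 = 14
  (12-14)²=4
  (20-14)²=36
  (18-14)²=16
  (6-14)²=64
Σ(x-μ)² = 120
σ² = 120/4 = 30

σ = √(30) ≈ 5.4772


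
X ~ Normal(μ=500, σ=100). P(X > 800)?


z = (800-500)/100 = 3.0
P(X > 800) = 1 - P(Z ≤ 3.0) = 1 - 0.9987 = 0.0013

P(X > 800) ≈ 0.0013


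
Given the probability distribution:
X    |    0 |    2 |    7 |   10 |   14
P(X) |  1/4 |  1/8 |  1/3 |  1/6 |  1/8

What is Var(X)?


E[X] = 6
E[X²] = 58
Var(X) = E[X²] - (E[X])² = 58 - 36 = 22

Var(X) = 22 ≈ 22.0000


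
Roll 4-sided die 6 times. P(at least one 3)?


P(no 3)^6 = (3/4)^6 = 729/4096
P(≥1) = 1 - 729/4096 = 3367/4096

P = 3367/4096 ≈ 82.20%


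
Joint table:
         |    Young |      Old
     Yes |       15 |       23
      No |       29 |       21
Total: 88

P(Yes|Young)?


P(Yes|Young) = 15/(15+29) = 15/44

P = 15/44 ≈ 34.09%


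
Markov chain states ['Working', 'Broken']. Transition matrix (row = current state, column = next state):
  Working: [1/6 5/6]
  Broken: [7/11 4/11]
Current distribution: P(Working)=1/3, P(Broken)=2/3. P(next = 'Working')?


P(next=Working) = Σᵢ P(now=i)×P(i→Working)
= 1/3×1/6 + 2/3×7/11
= 1/18 + 14/33 = 95/198

P = 95/198 ≈ 0.4798


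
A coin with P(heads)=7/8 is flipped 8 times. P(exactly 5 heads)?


Binomial: P(X=5) = C(8,5)×p^5×(1-p)^3
= 56 × 16807/32768 × 1/512 = 117649/2097152

P(X=5) = 117649/2097152 ≈ 5.61%


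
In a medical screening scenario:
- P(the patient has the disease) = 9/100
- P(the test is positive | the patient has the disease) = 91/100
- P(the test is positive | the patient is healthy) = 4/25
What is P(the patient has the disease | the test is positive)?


Using Bayes' theorem:
P(A|B) = P(B|A)·P(A) / P(B)

P(the test is positive) = 91/100 × 9/100 + 4/25 × 91/100
= 819/10000 + 91/625 = 91/400

P(the patient has the disease|the test is positive) = (819/10000) / (91/400) = 9/25

P(the patient has the disease|the test is positive) = 9/25 ≈ 36.00%


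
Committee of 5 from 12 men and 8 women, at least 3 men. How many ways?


Count by #men:
  3M,2W: C(12,3)×C(8,2)=6160
  4M,1W: C(12,4)×C(8,1)=3960
  5M,0W: C(12,5)×C(8,0)=792
Total = 10912

10912


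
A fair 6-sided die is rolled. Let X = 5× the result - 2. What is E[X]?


E[die] = (1+6)/2 = 7/2
E[X] = 5×7/2 - 2 = 31/2

E[X] = 31/2


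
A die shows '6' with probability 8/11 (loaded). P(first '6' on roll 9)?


Geometric: P(X=9) = (1-p)^(k-1)×p = (3/11)^8×8/11 = 52488/2357947691

P(X=9) = 52488/2357947691 ≈ 0.00%


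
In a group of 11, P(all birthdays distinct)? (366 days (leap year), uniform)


P(all different) = Π(366-i)/366 for i=0..10
= (366/366)×(365/366)×...×(356/366)
= 0.859219

P ≈ 0.8592 ≈ 85.92%


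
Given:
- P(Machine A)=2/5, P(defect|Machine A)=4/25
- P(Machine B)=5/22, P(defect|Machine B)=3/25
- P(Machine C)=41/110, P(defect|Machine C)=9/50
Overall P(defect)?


P(B) = Σ P(B|Aᵢ)×P(Aᵢ)
  4/25×2/5 = 8/125
  3/25×5/22 = 3/110
  9/50×41/110 = 369/5500
Sum = 871/5500

P(defect) = 871/5500 ≈ 15.84%


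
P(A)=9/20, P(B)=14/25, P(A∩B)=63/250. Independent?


P(A)×P(B) = 63/250
P(A∩B) = 63/250
Equal ✓ → Independent

Yes, independent


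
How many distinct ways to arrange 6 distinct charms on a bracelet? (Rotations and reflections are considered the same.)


Free circular arrangements: rotations and reflections both identified.
(n-1)!/2 = 5!/2 = 120/2 = 60

60


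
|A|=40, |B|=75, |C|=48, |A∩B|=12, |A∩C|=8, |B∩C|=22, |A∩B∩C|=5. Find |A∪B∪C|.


|A∪B∪C| = 40+75+48-12-8-22+5 = 126

|A∪B∪C| = 126


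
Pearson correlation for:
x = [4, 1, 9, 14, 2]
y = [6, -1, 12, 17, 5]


n=5, Σx=30, Σy=39, Σxy=379, Σx²=298, Σy²=495
r = (5×379 - 30×39)/√((5×298 - 30²)(5×495 - 39²))
= 725/√(590×954) = 725/√562860 ≈ 725/750.2400 ≈ 0.9664

r ≈ 0.9664


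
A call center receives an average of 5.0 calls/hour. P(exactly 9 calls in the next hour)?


Poisson(λ=5.0): P(X=9) = e^(-λ)×λ^k/k!
= e^(-5.0) × 5.0^9 / 9!
≈ 0.006737946999 × 1953125 / 362880 ≈ 0.036266

P(X=9) ≈ 0.036266 ≈ 3.63%


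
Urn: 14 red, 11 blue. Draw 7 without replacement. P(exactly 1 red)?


Hypergeometric: C(14,1)×C(11,6)/C(25,7)
= 14×462/480700 = 147/10925

P(X=1) = 147/10925 ≈ 1.35%


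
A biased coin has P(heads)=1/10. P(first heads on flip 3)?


Geometric: P(X=3) = (1-p)^(k-1)×p = (9/10)^2×1/10 = 81/1000

P(X=3) = 81/1000 ≈ 8.10%


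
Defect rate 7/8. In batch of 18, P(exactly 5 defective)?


Binomial: P(X=5) = C(18,5)×p^5×(1-p)^13
= 8568 × 16807/32768 × 1/549755813888 = 18000297/2251799813685248

P(X=5) = 18000297/2251799813685248 ≈ 0.00%


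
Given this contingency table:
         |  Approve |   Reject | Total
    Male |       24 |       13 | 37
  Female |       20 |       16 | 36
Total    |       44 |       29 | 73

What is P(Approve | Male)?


P(Approve | Male) = 24/(24+13) = 24/37

P(Approve|Male) = 24/37 ≈ 64.86%


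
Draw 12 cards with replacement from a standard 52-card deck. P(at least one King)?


P(not a King) = 48/52 = 12/13
P(none in 12 draws) = (12/13)^12 = 8916100448256/23298085122481
P(≥1 King) = 1 - 8916100448256/23298085122481 = 14381984674225/23298085122481

P = 14381984674225/23298085122481 ≈ 61.73%
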